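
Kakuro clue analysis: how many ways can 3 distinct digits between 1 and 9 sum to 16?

3 distinct digits from 1–9 sum between 6 and 24.

8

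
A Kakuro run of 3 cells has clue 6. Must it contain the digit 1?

The only way to make 6 from 3 distinct digits is {1,2,3}, which contains 1.

Yes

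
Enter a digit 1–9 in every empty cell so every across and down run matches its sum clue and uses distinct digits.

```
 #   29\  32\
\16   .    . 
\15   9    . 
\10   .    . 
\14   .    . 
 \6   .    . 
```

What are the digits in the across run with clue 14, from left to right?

16 in 2 cells must be {7,9}.
R1C1 = 7: the only remaining digit allowed by both the 16 across and the 29 down.
R1C2 = 16 − 7 = 9 completes the 16 across.
R2C2 = 15 − 9 = 6 completes the 15 across.
Nothing is forced directly, so branch on R4C2, whose candidates are 5 or 8. If R4C2 = 5: then R4C1 would have to be in {9} for the 14 across but in {1,2,3,4,5,6,8} for the 29 down — contradiction. So R4C2 = 8.
R4C1 = 14 − 8 = 6 completes the 14 across.

6 8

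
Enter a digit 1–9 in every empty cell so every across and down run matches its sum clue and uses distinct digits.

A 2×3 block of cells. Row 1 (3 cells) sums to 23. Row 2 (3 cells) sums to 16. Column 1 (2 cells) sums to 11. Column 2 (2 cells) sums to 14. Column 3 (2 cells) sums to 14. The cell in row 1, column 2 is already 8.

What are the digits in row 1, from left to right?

23 in 3 cells must be {6,8,9}.
(2,2) = 14 − 8 = 6 completes the 14 down.
No cell is forced outright now. (2,3) can only be 8 or 9 (the digits allowed by both its 16 across and its 14 down). If (2,3) = 9: then (1,3) would have to be in {6,9} for the 23 across but in {5} for the 14 down — contradiction. So (2,3) = 8.
(1,3) = 14 − 8 = 6 completes the 14 down.
(2,1) = 16 − 14 = 2 completes the 16 across.
(1,1) = 23 − 14 = 9 completes the 23 across.

9 8 6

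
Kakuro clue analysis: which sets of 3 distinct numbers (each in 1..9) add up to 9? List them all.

3 distinct digits from 1–9 sum between 6 and 24.

{1,2,6}; {1,3,5}; {2,3,4}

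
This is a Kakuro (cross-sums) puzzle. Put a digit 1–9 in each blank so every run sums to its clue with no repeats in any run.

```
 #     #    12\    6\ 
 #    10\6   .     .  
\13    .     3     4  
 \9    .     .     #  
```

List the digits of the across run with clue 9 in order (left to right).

4 5

R1C3 = 6 − 4 = 2 completes the 6 down.
R2C1 = 13 − 7 = 6 completes the 13 across.
R3C1 = 10 − 6 = 4 completes the 10 down.
R3C2 = 9 − 4 = 5 completes the 9 across.
R1C2 = 6 − 2 = 4 completes the 6 across.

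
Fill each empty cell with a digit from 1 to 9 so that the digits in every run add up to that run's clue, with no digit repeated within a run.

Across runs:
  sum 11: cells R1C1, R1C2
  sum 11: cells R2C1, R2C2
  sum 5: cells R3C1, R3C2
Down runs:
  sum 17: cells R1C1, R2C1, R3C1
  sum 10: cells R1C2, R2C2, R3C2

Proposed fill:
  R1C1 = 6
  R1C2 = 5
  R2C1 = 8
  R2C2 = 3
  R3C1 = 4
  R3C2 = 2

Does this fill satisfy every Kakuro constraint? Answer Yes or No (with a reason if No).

No — the across run R3C1–R3C2 sums to 6, not 5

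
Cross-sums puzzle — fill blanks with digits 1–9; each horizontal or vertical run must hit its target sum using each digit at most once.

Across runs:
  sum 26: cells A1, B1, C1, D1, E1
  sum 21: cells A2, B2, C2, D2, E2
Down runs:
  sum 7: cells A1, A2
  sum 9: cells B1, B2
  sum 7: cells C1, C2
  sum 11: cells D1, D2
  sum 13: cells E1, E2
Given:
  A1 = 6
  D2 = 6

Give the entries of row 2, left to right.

1 7 3 6 4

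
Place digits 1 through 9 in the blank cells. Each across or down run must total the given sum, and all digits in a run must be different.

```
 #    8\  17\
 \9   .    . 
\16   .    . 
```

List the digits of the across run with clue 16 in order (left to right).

7 9

16 in 2 cells must be {7,9}; 17 in 2 cells must be {8,9}.
The 9 across and the 17 down share only 8, so R1C2 = 8.
The 16 across and the 8 down share only 7, so R2C1 = 7.
R2C2 = 16 − 7 = 9 completes the 16 across.
R1C1 = 9 − 8 = 1 completes the 9 across.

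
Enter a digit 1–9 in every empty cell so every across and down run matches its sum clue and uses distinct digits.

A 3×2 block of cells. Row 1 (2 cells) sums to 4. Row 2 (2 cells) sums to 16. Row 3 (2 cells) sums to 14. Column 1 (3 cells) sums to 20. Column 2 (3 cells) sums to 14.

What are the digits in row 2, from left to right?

4 in 2 cells must be {1,3}; 16 in 2 cells must be {7,9}.
The 4 across and the 20 down share only 3, so (1,1) = 3.
(1,2) = 4 − 3 = 1 completes the 4 across.
Given what's placed, (2,1) must be 9 to fit the 16 across and 20 down.
(2,2) = 16 − 9 = 7 completes the 16 across.
(3,1) = 20 − 12 = 8 completes the 20 down.
(3,2) = 14 − 8 = 6 completes the 14 across.

9 7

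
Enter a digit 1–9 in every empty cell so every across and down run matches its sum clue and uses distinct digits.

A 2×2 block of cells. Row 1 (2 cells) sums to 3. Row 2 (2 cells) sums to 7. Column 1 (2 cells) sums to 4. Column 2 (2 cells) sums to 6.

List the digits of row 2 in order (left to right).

3, 4

3 in 2 cells must be {1,2}; 4 in 2 cells must be {1,3}.
The 3 across and the 4 down share only 1, so (1,1) = 1.
(1,2) = 3 − 1 = 2 completes the 3 across.
(2,1) = 4 − 1 = 3 completes the 4 down.
(2,2) = 7 − 3 = 4 completes the 7 across.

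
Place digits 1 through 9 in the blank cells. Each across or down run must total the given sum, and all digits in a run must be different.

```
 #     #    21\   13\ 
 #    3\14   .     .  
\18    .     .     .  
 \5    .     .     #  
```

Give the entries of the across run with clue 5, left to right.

1 4

3 in 2 cells must be {1,2}.
The 5 across and the 21 down share only 4, so R3C2 = 4.
R3C1 = 5 − 4 = 1 completes the 5 across.
R2C1 = 3 − 1 = 2 completes the 3 down.
R2C2 = 9: the only remaining digit allowed by both the 18 across and the 21 down.
R2C3 = 18 − 11 = 7 completes the 18 across.
R1C2 = 21 − 13 = 8 completes the 21 down.
R1C3 = 14 − 8 = 6 completes the 14 across.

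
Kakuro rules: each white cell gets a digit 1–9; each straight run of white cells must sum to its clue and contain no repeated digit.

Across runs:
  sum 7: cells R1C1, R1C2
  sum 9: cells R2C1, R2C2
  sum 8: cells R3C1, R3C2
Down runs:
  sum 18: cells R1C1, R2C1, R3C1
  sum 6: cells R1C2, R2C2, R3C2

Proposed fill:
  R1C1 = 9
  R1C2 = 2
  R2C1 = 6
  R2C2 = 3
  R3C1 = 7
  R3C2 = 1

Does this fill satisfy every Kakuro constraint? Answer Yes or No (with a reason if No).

No — the across run R1C1–R1C2 sums to 11, not 7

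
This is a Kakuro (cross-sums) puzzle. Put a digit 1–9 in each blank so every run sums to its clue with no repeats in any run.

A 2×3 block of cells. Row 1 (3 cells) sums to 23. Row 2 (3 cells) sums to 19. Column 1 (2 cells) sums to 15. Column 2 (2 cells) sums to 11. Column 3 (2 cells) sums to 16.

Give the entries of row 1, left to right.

23 in 3 cells must be {6,8,9}; 16 in 2 cells must be {7,9}.
The 23 across and the 16 down share only 9, so (1,3) = 9.
(2,3) = 16 − 9 = 7 completes the 16 down.
Nothing is forced directly, so branch on (2,1), whose candidates are 8 or 9. If (2,1) = 8: then (1,1) would have to be in {6,8} for the 23 across but in {7} for the 15 down — contradiction. So (2,1) = 9.
(1,1) = 15 − 9 = 6 completes the 15 down.
(1,2) = 23 − 15 = 8 completes the 23 across.
(2,2) = 19 − 16 = 3 completes the 19 across.

6 8 9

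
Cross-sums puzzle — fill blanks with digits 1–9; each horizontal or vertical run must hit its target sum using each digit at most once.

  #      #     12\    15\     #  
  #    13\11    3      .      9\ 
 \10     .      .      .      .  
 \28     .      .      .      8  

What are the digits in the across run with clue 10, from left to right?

10 in 4 cells must be {1,2,3,4}.
R1C3 = 11 − 3 = 8 completes the 11 across.
R2C1 = 4: only digit in both the 10-across and 13-down candidate sets.
R2C4 = 9 − 8 = 1 completes the 9 down.
R3C1 = 13 − 4 = 9 completes the 13 down.
R2C2 = 2: the only remaining digit allowed by both the 10 across and the 12 down.
R2C3 = 10 − 7 = 3 completes the 10 across.

4, 2, 3, 1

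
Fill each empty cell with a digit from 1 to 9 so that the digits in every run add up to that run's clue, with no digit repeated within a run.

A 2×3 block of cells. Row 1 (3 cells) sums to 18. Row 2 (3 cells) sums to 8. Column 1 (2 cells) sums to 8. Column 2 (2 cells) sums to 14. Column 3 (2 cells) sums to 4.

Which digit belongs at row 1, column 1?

4 in 2 cells must be {1,3}.
The 8 across and the 14 down share only 5, so (2,2) = 5.
Given what's placed, (2,3) must be 1 to fit the 8 across and 4 down.
(1,2) = 14 − 5 = 9 completes the 14 down.
(1,3) = 4 − 1 = 3 completes the 4 down.
(2,1) = 8 − 6 = 2 completes the 8 across.
(1,1) = 18 − 12 = 6 completes the 18 across.

6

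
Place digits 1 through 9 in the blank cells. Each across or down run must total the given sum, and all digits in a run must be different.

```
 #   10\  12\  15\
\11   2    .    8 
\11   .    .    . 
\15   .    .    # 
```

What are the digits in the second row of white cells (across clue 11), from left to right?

R1C2 = 11 − 10 = 1 completes the 11 across.
R2C3 = 15 − 8 = 7 completes the 15 down.
Given what's placed, R3C1 must be 7 to fit the 15 across and 10 down.
R3C2 = 15 − 7 = 8 completes the 15 across.
R2C1 = 10 − 9 = 1 completes the 10 down.
R2C2 = 11 − 8 = 3 completes the 11 across.

1 3 7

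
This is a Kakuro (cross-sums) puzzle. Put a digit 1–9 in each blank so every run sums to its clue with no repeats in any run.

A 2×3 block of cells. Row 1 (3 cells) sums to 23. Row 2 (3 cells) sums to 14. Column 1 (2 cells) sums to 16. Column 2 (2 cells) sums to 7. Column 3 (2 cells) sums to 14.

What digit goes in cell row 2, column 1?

23 in 3 cells must be {6,8,9}; 16 in 2 cells must be {7,9}.
The 23 across and the 16 down share only 9, so (1,1) = 9.
Given what's placed, (1,2) must be 6 to fit the 23 across and 7 down.
(1,3) = 23 − 15 = 8 completes the 23 across.
(2,1) = 16 − 9 = 7 completes the 16 down.
(2,2) = 7 − 6 = 1 completes the 7 down.
(2,3) = 14 − 8 = 6 completes the 14 across.

7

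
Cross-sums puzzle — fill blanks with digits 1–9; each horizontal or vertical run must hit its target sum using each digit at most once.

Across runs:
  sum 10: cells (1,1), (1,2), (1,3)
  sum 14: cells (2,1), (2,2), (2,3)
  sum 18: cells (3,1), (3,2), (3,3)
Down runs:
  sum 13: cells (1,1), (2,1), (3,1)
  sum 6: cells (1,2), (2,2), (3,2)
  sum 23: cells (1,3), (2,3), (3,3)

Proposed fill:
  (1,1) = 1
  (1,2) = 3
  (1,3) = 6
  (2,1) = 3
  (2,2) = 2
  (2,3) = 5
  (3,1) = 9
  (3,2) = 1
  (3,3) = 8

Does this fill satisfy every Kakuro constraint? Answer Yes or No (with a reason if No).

No — the down run (1,3)–(3,3) sums to 19, not 23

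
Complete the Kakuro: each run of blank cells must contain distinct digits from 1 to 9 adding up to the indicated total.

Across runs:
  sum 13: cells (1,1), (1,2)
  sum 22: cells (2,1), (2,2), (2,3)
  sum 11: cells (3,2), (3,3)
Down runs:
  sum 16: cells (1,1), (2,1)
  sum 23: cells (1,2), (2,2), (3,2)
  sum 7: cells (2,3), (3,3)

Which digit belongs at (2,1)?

16 in 2 cells must be {7,9}; 23 in 3 cells must be {6,8,9}.
Nothing is forced directly, so branch on (1,1), whose candidates are 7 or 9. If (1,1) = 9: then (1,2) would have to be in {4} for the 13 across but in {6,8,9} for the 23 down — contradiction. So (1,1) = 7.
(1,2) = 13 − 7 = 6 completes the 13 across.
(2,1) = 16 − 7 = 9 completes the 16 down.
(2,2) = 8: the only remaining digit allowed by both the 22 across and the 23 down.
(2,3) = 22 − 17 = 5 completes the 22 across.
(3,2) = 23 − 14 = 9 completes the 23 down.
(3,3) = 11 − 9 = 2 completes the 11 across.

9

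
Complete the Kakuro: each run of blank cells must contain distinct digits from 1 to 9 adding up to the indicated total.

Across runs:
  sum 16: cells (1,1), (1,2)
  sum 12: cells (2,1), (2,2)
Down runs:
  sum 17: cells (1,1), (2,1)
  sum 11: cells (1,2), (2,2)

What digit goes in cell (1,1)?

16 in 2 cells must be {7,9}; 17 in 2 cells must be {8,9}.
The 16 across and the 17 down share only 9, so (1,1) = 9.
(1,2) = 16 − 9 = 7 completes the 16 across.
(2,1) = 17 − 9 = 8 completes the 17 down.
(2,2) = 12 − 8 = 4 completes the 12 across.

9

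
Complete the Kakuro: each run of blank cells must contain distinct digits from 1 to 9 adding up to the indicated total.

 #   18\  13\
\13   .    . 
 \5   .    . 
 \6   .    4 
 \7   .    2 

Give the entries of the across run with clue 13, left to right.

Given what's placed, R1C2 must be 6 to fit the 13 across and 13 down.
R2C2 = 13 − 12 = 1 completes the 13 down.
R3C1 = 6 − 4 = 2 completes the 6 across.
R4C1 = 7 − 2 = 5 completes the 7 across.
R1C1 = 13 − 6 = 7 completes the 13 across.
R2C1 = 5 − 1 = 4 completes the 5 across.

7 6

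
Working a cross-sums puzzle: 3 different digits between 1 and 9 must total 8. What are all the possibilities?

{1,2,5}; {1,3,4}

3 distinct digits from 1–9 sum between 6 and 24.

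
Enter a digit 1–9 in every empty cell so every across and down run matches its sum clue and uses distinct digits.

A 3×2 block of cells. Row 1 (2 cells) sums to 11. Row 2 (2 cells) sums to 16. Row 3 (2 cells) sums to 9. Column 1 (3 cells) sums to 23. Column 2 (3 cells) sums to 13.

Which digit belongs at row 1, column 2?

16 in 2 cells must be {7,9}; 23 in 3 cells must be {6,8,9}.
The 16 across and the 23 down share only 9, so (2,1) = 9.
(2,2) = 16 − 9 = 7 completes the 16 across.
Nothing is forced directly, so branch on (1,1), whose candidates are 6 or 8. If (1,1) = 8: then (1,2) would have to be in {3} for the 11 across but in {1,2,4,5} for the 13 down — contradiction. So (1,1) = 6.
(1,2) = 11 − 6 = 5 completes the 11 across.
(3,1) = 23 − 15 = 8 completes the 23 down.
(3,2) = 9 − 8 = 1 completes the 9 across.

5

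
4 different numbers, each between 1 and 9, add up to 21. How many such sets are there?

11

4 distinct digits from 1–9 sum between 10 and 30.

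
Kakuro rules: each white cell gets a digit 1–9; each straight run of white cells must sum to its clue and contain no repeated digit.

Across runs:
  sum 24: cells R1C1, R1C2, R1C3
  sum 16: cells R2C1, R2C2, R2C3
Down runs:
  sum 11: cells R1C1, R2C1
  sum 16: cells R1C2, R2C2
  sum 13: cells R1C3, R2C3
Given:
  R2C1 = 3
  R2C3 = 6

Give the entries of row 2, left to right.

3 7 6

24 in 3 cells must be {7,8,9}; 16 in 2 cells must be {7,9}.
R1C1 = 11 − 3 = 8 completes the 11 down.
R1C3 = 13 − 6 = 7 completes the 13 down.
R2C2 = 16 − 9 = 7 completes the 16 across.
R1C2 = 24 − 15 = 9 completes the 24 across.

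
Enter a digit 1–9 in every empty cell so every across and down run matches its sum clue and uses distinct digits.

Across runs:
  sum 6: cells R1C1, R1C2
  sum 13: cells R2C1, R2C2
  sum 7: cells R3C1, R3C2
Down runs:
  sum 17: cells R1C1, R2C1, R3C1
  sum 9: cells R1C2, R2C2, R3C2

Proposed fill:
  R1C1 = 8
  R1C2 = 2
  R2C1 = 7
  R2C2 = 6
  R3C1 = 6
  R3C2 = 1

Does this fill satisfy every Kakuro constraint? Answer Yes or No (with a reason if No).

No — the across run R1C1–R1C2 sums to 10, not 6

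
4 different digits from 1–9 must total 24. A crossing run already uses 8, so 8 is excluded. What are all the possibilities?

4 distinct digits from 1–9 sum between 10 and 30.
Dropping sets that contain 8.

{2,6,7,9}; {3,5,7,9}; {4,5,6,9}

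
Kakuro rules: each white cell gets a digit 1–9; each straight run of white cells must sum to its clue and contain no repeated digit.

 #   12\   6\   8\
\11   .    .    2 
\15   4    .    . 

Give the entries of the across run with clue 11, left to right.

R1C1 = 12 − 4 = 8 completes the 12 down.
R1C2 = 11 − 10 = 1 completes the 11 across.
R2C2 = 6 − 1 = 5 completes the 6 down.
R2C3 = 15 − 9 = 6 completes the 15 across.

8 1 2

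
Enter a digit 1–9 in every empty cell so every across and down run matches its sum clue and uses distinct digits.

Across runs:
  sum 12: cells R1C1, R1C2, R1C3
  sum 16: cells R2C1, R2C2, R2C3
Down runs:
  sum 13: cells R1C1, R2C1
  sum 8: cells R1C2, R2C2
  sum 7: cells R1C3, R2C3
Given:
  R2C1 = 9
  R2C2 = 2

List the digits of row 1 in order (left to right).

R1C1 = 13 − 9 = 4 completes the 13 down.
R1C2 = 8 − 2 = 6 completes the 8 down.
R1C3 = 12 − 10 = 2 completes the 12 across.
R2C3 = 16 − 11 = 5 completes the 16 across.

4 6 2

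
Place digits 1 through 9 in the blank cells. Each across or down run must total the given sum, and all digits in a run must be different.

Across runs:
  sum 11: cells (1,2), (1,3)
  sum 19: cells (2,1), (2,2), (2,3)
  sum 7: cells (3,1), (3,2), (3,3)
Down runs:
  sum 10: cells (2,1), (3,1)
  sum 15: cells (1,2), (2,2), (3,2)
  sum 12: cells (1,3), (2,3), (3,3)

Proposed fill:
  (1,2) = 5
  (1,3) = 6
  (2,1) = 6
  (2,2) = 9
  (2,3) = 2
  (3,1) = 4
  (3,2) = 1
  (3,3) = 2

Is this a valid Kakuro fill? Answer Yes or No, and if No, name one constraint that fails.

No — the across run (2,1)–(2,3) sums to 17, not 19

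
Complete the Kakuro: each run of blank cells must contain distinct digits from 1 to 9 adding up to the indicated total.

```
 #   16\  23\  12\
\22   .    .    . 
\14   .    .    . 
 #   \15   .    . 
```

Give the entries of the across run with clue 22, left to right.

16 in 2 cells must be {7,9}; 23 in 3 cells must be {6,8,9}.
Nothing is forced directly, so branch on R1C1, whose candidates are 7 or 9. If R1C1 = 7: that forces R2C1 = 9, after which R2C2 would have to be in {1,2,3,4} for the 14 across but in {6,8,9} for the 23 down — contradiction. So R1C1 = 9.
R2C1 = 16 − 9 = 7 completes the 16 down.
Given what's placed, R2C2 must be 6 to fit the 14 across and 23 down.
R2C3 = 14 − 13 = 1 completes the 14 across.
R1C2 = 8: the only remaining digit allowed by both the 22 across and the 23 down.
R1C3 = 22 − 17 = 5 completes the 22 across.

9 8 5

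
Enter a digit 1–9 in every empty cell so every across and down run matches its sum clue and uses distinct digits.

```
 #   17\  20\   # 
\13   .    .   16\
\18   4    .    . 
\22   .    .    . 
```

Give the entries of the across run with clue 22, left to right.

6 9 7

16 in 2 cells must be {7,9}.
Given what's placed, R2C3 must be 9 to fit the 18 across and 16 down.
R3C3 = 16 − 9 = 7 completes the 16 down.
R2C2 = 18 − 13 = 5 completes the 18 across.
Given what's placed, R3C1 must be 6 to fit the 22 across and 17 down.
R3C2 = 22 − 13 = 9 completes the 22 across.
R1C1 = 17 − 10 = 7 completes the 17 down.
R1C2 = 13 − 7 = 6 completes the 13 across.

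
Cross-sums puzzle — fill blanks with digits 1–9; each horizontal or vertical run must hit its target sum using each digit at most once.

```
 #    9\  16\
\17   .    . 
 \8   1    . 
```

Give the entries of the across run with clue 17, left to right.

8, 9

17 in 2 cells must be {8,9}; 16 in 2 cells must be {7,9}.
R1C1 = 9 − 1 = 8 completes the 9 down.
R1C2 = 17 − 8 = 9 completes the 17 across.
R2C2 = 8 − 1 = 7 completes the 8 across.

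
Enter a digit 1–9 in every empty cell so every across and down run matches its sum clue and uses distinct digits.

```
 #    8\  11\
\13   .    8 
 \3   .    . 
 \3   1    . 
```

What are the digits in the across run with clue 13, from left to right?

5, 8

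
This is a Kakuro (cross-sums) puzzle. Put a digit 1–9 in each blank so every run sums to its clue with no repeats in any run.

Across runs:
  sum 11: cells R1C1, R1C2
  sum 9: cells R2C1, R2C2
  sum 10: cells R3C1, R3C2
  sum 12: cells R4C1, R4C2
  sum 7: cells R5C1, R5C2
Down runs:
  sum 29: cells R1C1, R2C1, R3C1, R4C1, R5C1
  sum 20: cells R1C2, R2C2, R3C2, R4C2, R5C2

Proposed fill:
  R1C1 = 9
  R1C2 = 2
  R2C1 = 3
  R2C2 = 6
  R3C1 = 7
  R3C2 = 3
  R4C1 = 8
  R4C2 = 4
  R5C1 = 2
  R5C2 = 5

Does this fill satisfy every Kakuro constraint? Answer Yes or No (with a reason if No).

Yes

Across: 9+2=11; 3+6=9; 7+3=10; 8+4=12; 2+5=7. Down: 9+3+7+8+2=29; 2+6+3+4+5=20. No digit repeats within any run.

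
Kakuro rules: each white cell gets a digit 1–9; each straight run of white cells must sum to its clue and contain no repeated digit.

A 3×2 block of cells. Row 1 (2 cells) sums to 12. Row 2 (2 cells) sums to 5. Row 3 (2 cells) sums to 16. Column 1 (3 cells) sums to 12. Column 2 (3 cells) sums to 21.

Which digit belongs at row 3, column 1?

7

16 in 2 cells must be {7,9}.
The 5 across and the 21 down share only 4, so (2,2) = 4.
Given what's placed, (3,2) must be 9 to fit the 16 across and 21 down.
(1,2) = 21 − 13 = 8 completes the 21 down.
(2,1) = 5 − 4 = 1 completes the 5 across.
(3,1) = 16 − 9 = 7 completes the 16 across.
(1,1) = 12 − 8 = 4 completes the 12 across.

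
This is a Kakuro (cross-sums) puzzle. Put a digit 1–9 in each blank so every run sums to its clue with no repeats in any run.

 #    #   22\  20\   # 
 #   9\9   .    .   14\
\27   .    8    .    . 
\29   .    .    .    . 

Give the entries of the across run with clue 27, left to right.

29 in 4 cells must be {5,7,8,9}.
R1C2 = 5: the only remaining digit allowed by both the 9 across and the 22 down.
R1C3 = 9 − 5 = 4 completes the 9 across.
R3C2 = 22 − 13 = 9 completes the 22 down.
Given what's placed, R3C3 must be 7 to fit the 29 across and 20 down.
R2C3 = 20 − 11 = 9 completes the 20 down.
Given what's placed, R2C4 must be 6 to fit the 27 across and 14 down.
R3C4 = 14 − 6 = 8 completes the 14 down.
R2C1 = 27 − 23 = 4 completes the 27 across.

4 8 9 6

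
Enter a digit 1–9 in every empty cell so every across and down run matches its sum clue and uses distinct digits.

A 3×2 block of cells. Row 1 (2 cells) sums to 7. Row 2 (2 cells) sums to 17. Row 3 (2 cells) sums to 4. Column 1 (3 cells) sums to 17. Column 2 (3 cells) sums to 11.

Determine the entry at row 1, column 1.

17 in 2 cells must be {8,9}; 4 in 2 cells must be {1,3}.
The 17 across and the 11 down share only 8, so (2,2) = 8.
Given what's placed, (3,2) must be 1 to fit the 4 across and 11 down.
(1,2) = 11 − 9 = 2 completes the 11 down.
(2,1) = 17 − 8 = 9 completes the 17 across.
(3,1) = 4 − 1 = 3 completes the 4 across.
(1,1) = 7 − 2 = 5 completes the 7 across.

5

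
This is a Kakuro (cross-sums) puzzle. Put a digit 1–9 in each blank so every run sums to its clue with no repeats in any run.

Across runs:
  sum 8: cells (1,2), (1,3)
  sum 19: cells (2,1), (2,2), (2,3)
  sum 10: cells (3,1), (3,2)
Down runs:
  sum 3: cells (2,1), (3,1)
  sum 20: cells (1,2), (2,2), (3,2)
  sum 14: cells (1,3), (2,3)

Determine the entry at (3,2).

3 in 2 cells must be {1,2}.
The 19 across and the 3 down share only 2, so (2,1) = 2.
(3,1) = 3 − 2 = 1 completes the 3 down.
(3,2) = 10 − 1 = 9 completes the 10 across.
(2,2) = 8: the only remaining digit allowed by both the 19 across and the 20 down.
(2,3) = 19 − 10 = 9 completes the 19 across.
(1,2) = 20 − 17 = 3 completes the 20 down.
(1,3) = 8 − 3 = 5 completes the 8 across.

9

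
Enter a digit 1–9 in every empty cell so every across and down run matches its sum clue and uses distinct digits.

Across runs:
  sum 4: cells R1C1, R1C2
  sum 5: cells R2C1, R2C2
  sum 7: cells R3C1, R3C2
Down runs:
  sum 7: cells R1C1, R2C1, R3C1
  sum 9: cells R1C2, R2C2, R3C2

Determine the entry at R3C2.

4 in 2 cells must be {1,3}; 7 in 3 cells must be {1,2,4}.
The 4 across and the 7 down share only 1, so R1C1 = 1.
R1C2 = 4 − 1 = 3 completes the 4 across.
Nothing is forced directly, so branch on R2C1, whose candidates are 2 or 4. If R2C1 = 2: then R2C2 would have to be in {3} for the 5 across but in {1,2,4,5} for the 9 down — contradiction. So R2C1 = 4.
R2C2 = 5 − 4 = 1 completes the 5 across.
R3C1 = 7 − 5 = 2 completes the 7 down.
R3C2 = 7 − 2 = 5 completes the 7 across.

5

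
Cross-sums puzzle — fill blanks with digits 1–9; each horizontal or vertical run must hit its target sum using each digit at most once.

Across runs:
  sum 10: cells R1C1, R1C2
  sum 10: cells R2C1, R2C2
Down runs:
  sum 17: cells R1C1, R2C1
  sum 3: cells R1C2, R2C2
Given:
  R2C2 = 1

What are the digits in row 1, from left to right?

8 2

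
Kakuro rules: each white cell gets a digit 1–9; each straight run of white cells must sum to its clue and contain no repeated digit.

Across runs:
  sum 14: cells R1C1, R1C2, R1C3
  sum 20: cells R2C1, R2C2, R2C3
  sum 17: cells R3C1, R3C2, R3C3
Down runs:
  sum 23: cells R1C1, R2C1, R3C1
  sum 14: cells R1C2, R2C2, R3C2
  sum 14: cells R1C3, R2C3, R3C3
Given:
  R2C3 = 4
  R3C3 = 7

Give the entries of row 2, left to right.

23 in 3 cells must be {6,8,9}.
R1C3 = 14 − 11 = 3 completes the 14 down.
Given what's placed, R2C1 must be 9 to fit the 20 across and 23 down.
R2C2 = 20 − 13 = 7 completes the 20 across.
Given what's placed, R1C1 must be 6 to fit the 14 across and 23 down.
R1C2 = 14 − 9 = 5 completes the 14 across.
R3C1 = 23 − 15 = 8 completes the 23 down.
R3C2 = 17 − 15 = 2 completes the 17 across.

9 7 4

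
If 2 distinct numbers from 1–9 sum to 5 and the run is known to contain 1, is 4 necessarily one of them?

Yes

The only way to make 5 from 2 distinct digits under that restriction is {1,4}, which contains 4.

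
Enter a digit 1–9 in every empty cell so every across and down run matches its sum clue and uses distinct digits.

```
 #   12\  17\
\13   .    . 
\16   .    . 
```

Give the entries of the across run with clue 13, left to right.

16 in 2 cells must be {7,9}; 17 in 2 cells must be {8,9}.
The 16 across and the 17 down share only 9, so R2C2 = 9.
R1C2 = 17 − 9 = 8 completes the 17 down.
R2C1 = 16 − 9 = 7 completes the 16 across.
R1C1 = 13 − 8 = 5 completes the 13 across.

5 8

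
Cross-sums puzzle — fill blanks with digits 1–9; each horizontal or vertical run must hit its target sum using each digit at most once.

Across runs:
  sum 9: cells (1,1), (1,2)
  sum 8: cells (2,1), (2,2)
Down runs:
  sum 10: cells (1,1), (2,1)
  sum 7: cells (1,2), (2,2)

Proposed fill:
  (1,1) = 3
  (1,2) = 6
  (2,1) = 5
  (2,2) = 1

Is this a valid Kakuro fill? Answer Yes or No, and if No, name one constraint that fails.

No — the across run (2,1)–(2,2) sums to 6, not 8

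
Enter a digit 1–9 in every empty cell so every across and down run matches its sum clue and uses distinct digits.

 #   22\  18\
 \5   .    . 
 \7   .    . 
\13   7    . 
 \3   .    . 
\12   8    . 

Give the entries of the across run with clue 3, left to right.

3 in 2 cells must be {1,2}.
R3C2 = 13 − 7 = 6 completes the 13 across.
R5C2 = 12 − 8 = 4 completes the 12 across.
No cell is forced outright now. R1C2 can only be 1 or 2 (the digits allowed by both its 5 across and its 18 down). If R1C2 = 2: then R1C1 would have to be in {3} for the 5 across but in {1,2,4} for the 22 down — contradiction. So R1C2 = 1.
R1C1 = 5 − 1 = 4 completes the 5 across.
R4C2 = 2: the only remaining digit allowed by both the 3 across and the 18 down.
R2C2 = 18 − 13 = 5 completes the 18 down.
R4C1 = 3 − 2 = 1 completes the 3 across.

1, 2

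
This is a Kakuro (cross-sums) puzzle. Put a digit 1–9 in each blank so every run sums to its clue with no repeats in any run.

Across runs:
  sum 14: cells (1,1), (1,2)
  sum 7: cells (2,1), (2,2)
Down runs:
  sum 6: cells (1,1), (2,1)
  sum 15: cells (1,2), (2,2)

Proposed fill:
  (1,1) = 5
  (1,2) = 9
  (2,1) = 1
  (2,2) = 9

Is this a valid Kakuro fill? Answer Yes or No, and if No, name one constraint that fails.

No — the down run (1,2)–(2,2) sums to 18, not 15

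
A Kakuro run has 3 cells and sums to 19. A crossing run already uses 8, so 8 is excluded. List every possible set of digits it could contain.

3 distinct digits from 1–9 sum between 6 and 24.
Dropping sets that contain 8.

{3,7,9}; {4,6,9}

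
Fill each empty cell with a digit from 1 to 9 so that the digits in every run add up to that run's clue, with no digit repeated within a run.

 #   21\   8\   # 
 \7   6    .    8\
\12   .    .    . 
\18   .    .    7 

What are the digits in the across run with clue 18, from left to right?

8 3 7

R1C2 = 7 − 6 = 1 completes the 7 across.
R2C3 = 8 − 7 = 1 completes the 8 down.
R3C1 = 8: the only remaining digit allowed by both the 18 across and the 21 down.
R3C2 = 18 − 15 = 3 completes the 18 across.
R2C1 = 21 − 14 = 7 completes the 21 down.
R2C2 = 12 − 8 = 4 completes the 12 across.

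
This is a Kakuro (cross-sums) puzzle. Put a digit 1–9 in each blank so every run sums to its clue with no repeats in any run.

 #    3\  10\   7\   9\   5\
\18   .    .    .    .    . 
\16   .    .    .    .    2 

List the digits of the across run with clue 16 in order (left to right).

1 3 6 4 2

16 in 5 cells must be {1,2,3,4,6}; 3 in 2 cells must be {1,2}.
R1C5 = 5 − 2 = 3 completes the 5 down.
Given what's placed, R2C1 must be 1 to fit the 16 across and 3 down.
R1C1 = 3 − 1 = 2 completes the 3 down.
No cell is forced outright now. R2C4 can only be 3 or 4 or 6 (the digits allowed by both its 16 across and its 9 down). If R2C4 = 3: then R1C4 would have to be in {1,4,5,7,8} for the 18 across but in {6} for the 9 down — contradiction. If R2C4 = 6: then R1C4 would have to be in {1,4,5,7,8} for the 18 across but in {3} for the 9 down — contradiction. So R2C4 = 4.
R1C4 = 9 − 4 = 5 completes the 9 down.
Given what's placed, R1C3 must be 1 to fit the 18 across and 7 down.
R2C3 = 7 − 1 = 6 completes the 7 down.
R1C2 = 18 − 11 = 7 completes the 18 across.
R2C2 = 16 − 13 = 3 completes the 16 across.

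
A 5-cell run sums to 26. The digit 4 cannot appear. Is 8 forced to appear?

Counterexample: {1,3,6,7,9} sums to 26 under that restriction without using 8.

No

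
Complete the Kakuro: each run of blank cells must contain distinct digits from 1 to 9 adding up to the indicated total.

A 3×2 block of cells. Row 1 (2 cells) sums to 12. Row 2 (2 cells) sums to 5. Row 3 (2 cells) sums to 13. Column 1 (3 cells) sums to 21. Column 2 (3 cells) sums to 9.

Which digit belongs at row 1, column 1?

The 5 across and the 21 down share only 4, so (2,1) = 4.
(2,2) = 5 − 4 = 1 completes the 5 across.
Nothing is forced directly, so branch on (1,1), whose candidates are 8 or 9. If (1,1) = 8: then (1,2) would have to be in {4} for the 12 across but in {2,3,5,6} for the 9 down — contradiction. So (1,1) = 9.
(1,2) = 12 − 9 = 3 completes the 12 across.
(3,1) = 21 − 13 = 8 completes the 21 down.
(3,2) = 13 − 8 = 5 completes the 13 across.

9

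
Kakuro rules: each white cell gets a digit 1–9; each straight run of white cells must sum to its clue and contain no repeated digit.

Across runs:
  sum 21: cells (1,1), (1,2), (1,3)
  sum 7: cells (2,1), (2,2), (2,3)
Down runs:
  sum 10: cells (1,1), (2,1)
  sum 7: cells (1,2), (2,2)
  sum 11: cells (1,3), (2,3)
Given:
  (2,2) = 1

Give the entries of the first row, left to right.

7 in 3 cells must be {1,2,4}.
(1,2) = 7 − 1 = 6 completes the 7 down.
No cell is forced outright now. (2,1) can only be 2 or 4 (the digits allowed by both its 7 across and its 10 down). If (2,1) = 4: then (1,1) would have to be in {7,8} for the 21 across but in {6} for the 10 down — contradiction. So (2,1) = 2.
(1,1) = 10 − 2 = 8 completes the 10 down.
(1,3) = 21 − 14 = 7 completes the 21 across.
(2,3) = 7 − 3 = 4 completes the 7 across.

8 6 7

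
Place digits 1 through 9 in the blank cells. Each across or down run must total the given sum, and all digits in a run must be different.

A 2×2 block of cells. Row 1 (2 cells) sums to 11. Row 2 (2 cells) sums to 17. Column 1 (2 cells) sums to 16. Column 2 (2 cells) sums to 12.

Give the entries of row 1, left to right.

17 in 2 cells must be {8,9}; 16 in 2 cells must be {7,9}.
The 17 across and the 16 down share only 9, so (2,1) = 9.
(2,2) = 17 − 9 = 8 completes the 17 across.
(1,1) = 16 − 9 = 7 completes the 16 down.
(1,2) = 11 − 7 = 4 completes the 11 across.

7, 4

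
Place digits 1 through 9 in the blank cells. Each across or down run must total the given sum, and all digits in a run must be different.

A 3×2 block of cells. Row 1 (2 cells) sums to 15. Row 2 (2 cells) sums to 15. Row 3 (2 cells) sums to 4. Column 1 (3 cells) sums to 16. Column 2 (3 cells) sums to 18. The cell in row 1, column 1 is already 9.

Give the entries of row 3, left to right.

4 in 2 cells must be {1,3}.
(1,2) = 15 − 9 = 6 completes the 15 across.
Given what's placed, (2,1) must be 6 to fit the 15 across and 16 down.
(2,2) = 15 − 6 = 9 completes the 15 across.
(3,1) = 16 − 15 = 1 completes the 16 down.
(3,2) = 4 − 1 = 3 completes the 4 across.

1, 3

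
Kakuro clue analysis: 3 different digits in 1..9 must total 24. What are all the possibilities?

3 distinct digits from 1–9 sum between 6 and 24.
Only one set works: {7,8,9}.

{7,8,9}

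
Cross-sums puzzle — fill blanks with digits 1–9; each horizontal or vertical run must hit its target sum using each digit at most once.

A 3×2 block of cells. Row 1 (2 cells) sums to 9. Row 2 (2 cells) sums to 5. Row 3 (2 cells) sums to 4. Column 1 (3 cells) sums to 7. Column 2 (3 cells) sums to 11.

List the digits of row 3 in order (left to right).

4 in 2 cells must be {1,3}; 7 in 3 cells must be {1,2,4}.
The 4 across and the 7 down share only 1, so (3,1) = 1.
(3,2) = 4 − 1 = 3 completes the 4 across.
Nothing is forced directly, so branch on (1,1), whose candidates are 2 or 4. If (1,1) = 4: then (1,2) would have to be in {5} for the 9 across but in {1,2,6,7} for the 11 down — contradiction. So (1,1) = 2.
(1,2) = 9 − 2 = 7 completes the 9 across.
(2,1) = 7 − 3 = 4 completes the 7 down.
(2,2) = 5 − 4 = 1 completes the 5 across.

1, 3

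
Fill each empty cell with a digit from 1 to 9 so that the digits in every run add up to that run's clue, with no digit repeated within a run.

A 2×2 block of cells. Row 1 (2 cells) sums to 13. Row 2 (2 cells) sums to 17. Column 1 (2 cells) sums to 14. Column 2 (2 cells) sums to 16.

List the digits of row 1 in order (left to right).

6 7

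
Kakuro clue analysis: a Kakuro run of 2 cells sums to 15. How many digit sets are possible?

2

2 distinct digits from 1–9 sum between 3 and 17.
Enumerating: {6,9}, {7,8}.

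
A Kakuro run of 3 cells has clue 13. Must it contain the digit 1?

No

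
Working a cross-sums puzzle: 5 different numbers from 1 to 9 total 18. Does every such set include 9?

No

Counterexample: {1,2,3,4,8} sums to 18 without using 9.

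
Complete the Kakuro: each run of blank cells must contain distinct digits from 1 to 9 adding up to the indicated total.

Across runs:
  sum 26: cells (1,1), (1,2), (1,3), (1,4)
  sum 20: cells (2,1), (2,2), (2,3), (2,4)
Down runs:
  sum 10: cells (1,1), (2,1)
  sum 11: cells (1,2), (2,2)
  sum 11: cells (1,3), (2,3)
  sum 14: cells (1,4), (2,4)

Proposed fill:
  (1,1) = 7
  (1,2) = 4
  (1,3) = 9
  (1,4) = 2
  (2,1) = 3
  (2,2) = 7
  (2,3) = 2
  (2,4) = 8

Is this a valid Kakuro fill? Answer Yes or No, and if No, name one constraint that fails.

No — the across run (1,1)–(1,4) sums to 22, not 26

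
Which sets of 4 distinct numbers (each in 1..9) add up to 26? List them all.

{2,7,8,9}; {3,6,8,9}; {4,5,8,9}; {4,6,7,9}; {5,6,7,8}

4 distinct digits from 1–9 sum between 10 and 30.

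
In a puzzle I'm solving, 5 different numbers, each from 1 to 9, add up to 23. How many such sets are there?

11

5 distinct digits from 1–9 sum between 15 and 35.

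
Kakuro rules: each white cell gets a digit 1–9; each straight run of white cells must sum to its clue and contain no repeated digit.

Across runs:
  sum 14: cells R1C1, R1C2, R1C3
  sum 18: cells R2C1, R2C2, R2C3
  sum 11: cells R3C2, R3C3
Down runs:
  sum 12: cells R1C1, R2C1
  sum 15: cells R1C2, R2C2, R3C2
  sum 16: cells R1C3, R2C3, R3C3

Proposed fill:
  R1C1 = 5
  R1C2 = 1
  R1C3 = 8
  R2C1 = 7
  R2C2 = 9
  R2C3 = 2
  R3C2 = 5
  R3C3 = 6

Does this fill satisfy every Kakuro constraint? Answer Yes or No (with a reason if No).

Across: 5+1+8=14; 7+9+2=18; 5+6=11. Down: 5+7=12; 1+9+5=15; 8+2+6=16. No digit repeats within any run.

Yes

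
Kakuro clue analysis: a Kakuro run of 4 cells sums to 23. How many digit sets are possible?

9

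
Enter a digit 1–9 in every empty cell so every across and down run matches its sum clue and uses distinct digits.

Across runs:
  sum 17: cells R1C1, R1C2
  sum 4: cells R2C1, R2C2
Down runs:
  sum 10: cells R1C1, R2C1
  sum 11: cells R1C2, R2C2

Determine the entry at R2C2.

17 in 2 cells must be {8,9}; 4 in 2 cells must be {1,3}.
The 4 across and the 11 down share only 3, so R2C2 = 3.
R1C2 = 11 − 3 = 8 completes the 11 down.
R2C1 = 4 − 3 = 1 completes the 4 across.
R1C1 = 17 − 8 = 9 completes the 17 across.

3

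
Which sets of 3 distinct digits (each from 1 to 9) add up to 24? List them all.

{7,8,9}

3 distinct digits from 1–9 sum between 6 and 24.
Only one set works: {7,8,9}.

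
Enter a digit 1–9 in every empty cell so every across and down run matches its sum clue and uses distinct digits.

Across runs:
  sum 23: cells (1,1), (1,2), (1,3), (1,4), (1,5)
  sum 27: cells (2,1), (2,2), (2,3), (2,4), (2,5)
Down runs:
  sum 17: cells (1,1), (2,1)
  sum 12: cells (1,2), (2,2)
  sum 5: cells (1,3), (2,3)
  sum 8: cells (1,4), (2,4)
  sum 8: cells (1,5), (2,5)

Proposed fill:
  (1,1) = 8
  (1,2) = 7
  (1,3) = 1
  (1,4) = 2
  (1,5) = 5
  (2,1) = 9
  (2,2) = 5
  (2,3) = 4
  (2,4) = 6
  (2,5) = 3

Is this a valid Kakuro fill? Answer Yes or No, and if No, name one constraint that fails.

Yes

Across: 8+7+1+2+5=23; 9+5+4+6+3=27. Down: 8+9=17; 7+5=12; 1+4=5; 2+6=8; 5+3=8. No digit repeats within any run.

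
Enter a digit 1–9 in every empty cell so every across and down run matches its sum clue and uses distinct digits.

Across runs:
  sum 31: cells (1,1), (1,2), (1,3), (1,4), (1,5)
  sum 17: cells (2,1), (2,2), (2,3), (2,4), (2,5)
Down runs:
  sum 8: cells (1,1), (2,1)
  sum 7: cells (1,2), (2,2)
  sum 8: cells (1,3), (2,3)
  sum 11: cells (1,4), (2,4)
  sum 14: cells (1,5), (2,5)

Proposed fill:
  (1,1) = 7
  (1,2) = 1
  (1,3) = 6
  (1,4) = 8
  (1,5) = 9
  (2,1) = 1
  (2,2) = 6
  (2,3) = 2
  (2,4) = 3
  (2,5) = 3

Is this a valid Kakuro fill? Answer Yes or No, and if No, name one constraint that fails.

No — the across run (2,1)–(2,5) sums to 15, not 17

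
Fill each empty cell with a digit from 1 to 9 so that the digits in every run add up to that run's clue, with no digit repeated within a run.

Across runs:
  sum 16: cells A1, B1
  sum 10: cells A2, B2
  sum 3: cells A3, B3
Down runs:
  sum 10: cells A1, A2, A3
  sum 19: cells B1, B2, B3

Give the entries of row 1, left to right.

16 in 2 cells must be {7,9}; 3 in 2 cells must be {1,2}.
The 16 across and the 10 down share only 7, so A1 = 7.
B1 = 16 − 7 = 9 completes the 16 across.
Given what's placed, B3 must be 2 to fit the 3 across and 19 down.
B2 = 19 − 11 = 8 completes the 19 down.
A3 = 3 − 2 = 1 completes the 3 across.
A2 = 10 − 8 = 2 completes the 10 across.

7 9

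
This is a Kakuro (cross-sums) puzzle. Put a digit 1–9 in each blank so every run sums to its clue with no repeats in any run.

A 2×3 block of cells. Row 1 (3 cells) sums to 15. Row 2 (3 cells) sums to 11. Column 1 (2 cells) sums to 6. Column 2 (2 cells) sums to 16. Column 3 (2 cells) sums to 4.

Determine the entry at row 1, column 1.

16 in 2 cells must be {7,9}; 4 in 2 cells must be {1,3}.
The 11 across and the 16 down share only 7, so (2,2) = 7.
(1,2) = 16 − 7 = 9 completes the 16 down.
Given what's placed, (1,3) must be 1 to fit the 15 across and 4 down.
(2,1) = 1: the only remaining digit allowed by both the 11 across and the 6 down.
(2,3) = 11 − 8 = 3 completes the 11 across.
(1,1) = 15 − 10 = 5 completes the 15 across.

5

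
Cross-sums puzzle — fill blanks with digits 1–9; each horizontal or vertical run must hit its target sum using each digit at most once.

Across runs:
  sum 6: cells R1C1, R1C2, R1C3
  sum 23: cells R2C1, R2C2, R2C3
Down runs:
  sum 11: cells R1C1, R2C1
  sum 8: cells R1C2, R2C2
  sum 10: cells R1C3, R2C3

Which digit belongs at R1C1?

3

6 in 3 cells must be {1,2,3}; 23 in 3 cells must be {6,8,9}.
The 23 across and the 8 down share only 6, so R2C2 = 6.
R1C2 = 8 − 6 = 2 completes the 8 down.
Given what's placed, R1C1 must be 3 to fit the 6 across and 11 down.
R1C3 = 6 − 5 = 1 completes the 6 across.
R2C1 = 11 − 3 = 8 completes the 11 down.
R2C3 = 23 − 14 = 9 completes the 23 across.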